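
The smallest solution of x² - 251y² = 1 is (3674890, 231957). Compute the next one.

Solutions to x² - Dy² = 1 are generated by powers of (x₀ + y₀√D).
The next solution satisfies x₁ + y₁√251 = (x₀ + y₀√251)², giving:
x₁ = x₀² + 251y₀² = 3674890² + 251·231957² = 13504816512100 + 13504816512099 = 27009633024199
y₁ = 2x₀y₀ = 2·3674890·231957 = 1704832919460

Verify: 27009633024199² - 251·1704832919460² = 729520276101901218519591601 - 729520276101901218519591600 = 1 ✓

x = 27009633024199, y = 1704832919460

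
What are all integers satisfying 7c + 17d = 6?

Step 1: Compute gcd(7, 17) = 1.
Since 1 divides 6, solutions exist.

Step 2: Find a particular solution using extended Euclidean algorithm.
We get c₀ = 30, d₀ = -12.
Check: 7*30 + 17*-12 = 6 = 6 ✓

Step 3: Write the general solution.
c = 30 + (17/1)t = 30 + 17t
d = -12 - (7/1)t = -12 - 7t
for any integer t.

c = 30 + 17t, d = -12 - 7t for integer t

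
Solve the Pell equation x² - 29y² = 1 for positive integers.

We seek the smallest positive integers (x, y) with x² - 29y² = 1, i.e., x² = 29y² + 1.
Try successive y values:
y = 1: x² = 29·1² + 1 = 30, not a perfect square
y = 2: x² = 29·2² + 1 = 117, not a perfect square
y = 3: x² = 29·3² + 1 = 262, not a perfect square
... continuing the search (or via continued fractions) ...
y = 1820: x² = 29·1820² + 1 = 96059601, x = 9801 ✓

Verify: 9801² - 29·1820² = 96059601 - 96059600 = 1 ✓

x = 9801, y = 1820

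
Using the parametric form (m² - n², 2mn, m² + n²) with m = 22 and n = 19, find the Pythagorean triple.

a = m² - n² = 22² - 19² = 484 - 361 = 123
b = 2mn = 2·22·19 = 836
c = m² + n² = 484 + 361 = 845
Verify: 123² + 836² = 15129 + 698896 = 714025 = 845² ✓

(123, 836, 845)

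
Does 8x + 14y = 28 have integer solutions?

Step 1: Compute gcd(8, 14).
gcd(8, 14) = 2

Step 2: Check divisibility.
Does 2 divide 28? 28 = 2 x 14, so yes.

By the theorem on linear Diophantine equations, 8x + 14y = 28 has integer solutions if and only if gcd(8, 14) divides 28. Since 2 | 28, solutions exist.

Yes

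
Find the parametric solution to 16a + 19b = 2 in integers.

Step 1: Compute gcd(16, 19) = 1.
Since 1 divides 2, solutions exist.

Step 2: Find a particular solution using extended Euclidean algorithm.
We get a₀ = 12, b₀ = -10.
Check: 16*12 + 19*-10 = 2 = 2 ✓

Step 3: Write the general solution.
a = 12 + (19/1)t = 12 + 19t
b = -10 - (16/1)t = -10 - 16t
for any integer t.

a = 12 + 19t, b = -10 - 16t for integer t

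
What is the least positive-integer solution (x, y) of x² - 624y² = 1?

We seek the smallest positive integers (x, y) with x² - 624y² = 1, i.e., x² = 624y² + 1.
Try successive y values:
y = 1: x² = 624·1² + 1 = 625, x = 25 ✓

Verify: 25² - 624·1² = 625 - 624 = 1 ✓

x = 25, y = 1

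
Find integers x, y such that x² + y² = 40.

We need to find integers x, y > 0 such that x² + y² = 40.
Trying x = 2: y² = 40 - 2² = 40 - 4 = 36
y = 6
Check: 2² + 6² = 4 + 36 = 40 ✓

40 = 2² + 6²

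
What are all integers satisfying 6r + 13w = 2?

Step 1: Compute gcd(6, 13) = 1.
Since 1 divides 2, solutions exist.

Step 2: Find a particular solution using extended Euclidean algorithm.
We get r₀ = -4, w₀ = 2.
Check: 6*-4 + 13*2 = 2 = 2 ✓

Step 3: Write the general solution.
r = -4 + (13/1)t = -4 + 13t
w = 2 - (6/1)t = 2 - 6t
for any integer t.

r = -4 + 13t, w = 2 - 6t for integer t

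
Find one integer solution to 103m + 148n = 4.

Step 1: Check solvability.
gcd(103, 148) = 1
Since 1 divides 4, solutions exist.

Step 2: Apply extended Euclidean algorithm to find gcd.
We find integers such that 103*x0 + 148*y0 = 1

Step 3: Scale the particular solution.
Multiply by 4/1 = 4:
m = 92, n = -64

Step 4: Verify.
103*(92) + 148*(-64) = 4 = 4 ✓

m = 92, n = -64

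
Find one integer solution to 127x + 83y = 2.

Step 1: Check solvability.
gcd(127, 83) = 1
Since 1 divides 2, solutions exist.

Step 2: Apply extended Euclidean algorithm to find gcd.
We find integers such that 127*x0 + 83*y0 = 1

Step 3: Scale the particular solution.
Multiply by 2/1 = 2:
x = 34, y = -52

Step 4: Verify.
127*(34) + 83*(-52) = 2 = 2 ✓

x = 34, y = -52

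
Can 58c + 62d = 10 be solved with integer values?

Step 1: Compute gcd(58, 62).
gcd(58, 62) = 2

Step 2: Check divisibility.
Does 2 divide 10? 10 = 2 x 5, so yes.

By the theorem on linear Diophantine equations, 58c + 62d = 10 has integer solutions if and only if gcd(58, 62) divides 10. Since 2 | 10, solutions exist.

Yes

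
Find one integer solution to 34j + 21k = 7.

Step 1: Check solvability.
gcd(34, 21) = 1
Since 1 divides 7, solutions exist.

Step 2: Apply extended Euclidean algorithm to find gcd.
We find integers such that 34*x0 + 21*y0 = 1

Step 3: Scale the particular solution.
Multiply by 7/1 = 7:
j = -56, k = 91

Step 4: Verify.
34*(-56) + 21*(91) = 7 = 7 ✓

j = -56, k = 91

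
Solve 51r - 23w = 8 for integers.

Step 1: Check solvability.
gcd(51, 23) = 1
Since 1 divides 8, solutions exist.

Step 2: Apply extended Euclidean algorithm to find gcd.
We find integers such that 51*x0 + 23*y0 = 1

Step 3: Scale the particular solution.
Multiply by 8/1 = 8:
r = -72, w = -160

Step 4: Verify.
51*(-72) - 23*(-160) = 8 = 8 ✓

r = -72, w = -160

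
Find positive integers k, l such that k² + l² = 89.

Search for k with 89 - k² a perfect square.
k = 5: 89 - 5² = 89 - 25 = 64 = 8² ✓
So k = 5, l = 8.

k = 5, l = 8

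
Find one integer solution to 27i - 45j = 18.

Step 1: Check solvability.
gcd(27, 45) = 9
Since 9 divides 18, solutions exist.

Step 2: Apply extended Euclidean algorithm to find gcd.
We find integers such that 27*x0 + 45*y0 = 9

Step 3: Scale the particular solution.
Multiply by 18/9 = 2:
i = 4, j = 2

Step 4: Verify.
27*(4) - 45*(2) = 18 = 18 ✓

i = 4, j = 2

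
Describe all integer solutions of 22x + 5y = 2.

Step 1: Compute gcd(22, 5) = 1.
Since 1 divides 2, solutions exist.

Step 2: Find a particular solution using extended Euclidean algorithm.
We get x₀ = -4, y₀ = 18.
Check: 22*-4 + 5*18 = 2 = 2 ✓

Step 3: Write the general solution.
x = -4 + (5/1)t = -4 + 5t
y = 18 - (22/1)t = 18 - 22t
for any integer t.

x = -4 + 5t, y = 18 - 22t for integer t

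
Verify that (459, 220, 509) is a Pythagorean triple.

Compute a² + b²:
459² + 220² = 210681 + 48400 = 259081
Compute c²:
509² = 259081
Since 259081 = 259081, it is a Pythagorean triple.

Yes, it is a Pythagorean triple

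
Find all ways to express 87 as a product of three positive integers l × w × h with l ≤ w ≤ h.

Iterate l from 1 to ⌊87^(1/3)⌋. For each l dividing 87, iterate w ≥ l with w dividing 87/l, and set h = 87/(l·w).
Triples found (2): (1×1×87), (1×3×29)

(1×1×87), (1×3×29)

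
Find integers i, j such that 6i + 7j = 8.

Step 1: Check solvability.
gcd(6, 7) = 1
Since 1 divides 8, solutions exist.

Step 2: Apply extended Euclidean algorithm to find gcd.
We find integers such that 6*x0 + 7*y0 = 1

Step 3: Scale the particular solution.
Multiply by 8/1 = 8:
i = -8, j = 8

Step 4: Verify.
6*(-8) + 7*(8) = 8 = 8 ✓

i = -8, j = 8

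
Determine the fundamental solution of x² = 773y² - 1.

We need x² = 773y² - 1. Try successive y:
y = 1: x² = 773·1² - 1 = 772, not a perfect square
y = 2: x² = 773·2² - 1 = 3091, not a perfect square
y = 3: x² = 773·3² - 1 = 6956, not a perfect square
...
y = 48305: x² = 773·48305² - 1 = 1803697348324 = 1343018² ✓
Check: 1343018² - 773·48305² = 1803697348324 - 1803697348325 = -1 ✓

x = 1343018, y = 48305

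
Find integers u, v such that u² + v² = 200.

We need to find integers u, v > 0 such that u² + v² = 200.
Trying u = 2: v² = 200 - 2² = 200 - 4 = 196
v = 14
Check: 2² + 14² = 4 + 196 = 200 ✓

200 = 2² + 14²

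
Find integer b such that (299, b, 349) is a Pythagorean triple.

b² = c² - a² = 349² - 299² = 121801 - 89401 = 32400
b = sqrt(32400) = 180

180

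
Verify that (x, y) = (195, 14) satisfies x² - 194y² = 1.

Compute x² = 195² = 38025
Compute 194y² = 194·14² = 194·196 = 38024
x² - 194y² = 38025 - 38024 = 1
Since this equals 1, (195, 14) is a solution.

Yes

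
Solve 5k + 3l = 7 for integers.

Step 1: Check solvability.
gcd(5, 3) = 1
Since 1 divides 7, solutions exist.

Step 2: Apply extended Euclidean algorithm to find gcd.
We find integers such that 5*x0 + 3*y0 = 1

Step 3: Scale the particular solution.
Multiply by 7/1 = 7:
k = -7, l = 14

Step 4: Verify.
5*(-7) + 3*(14) = 7 = 7 ✓

k = -7, l = 14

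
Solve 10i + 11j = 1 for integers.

Step 1: Check solvability.
gcd(10, 11) = 1
Since 1 divides 1, solutions exist.

Step 2: Apply extended Euclidean algorithm to find gcd.
We find integers such that 10*x0 + 11*y0 = 1

Step 3: Scale the particular solution.
Multiply by 1/1 = 1:
i = -1, j = 1

Step 4: Verify.
10*(-1) + 11*(1) = 1 = 1 ✓

i = -1, j = 1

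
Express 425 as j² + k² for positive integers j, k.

We need to find integers j, k > 0 such that j² + k² = 425.
Trying j = 5: k² = 425 - 5² = 425 - 25 = 400
k = 20
Check: 5² + 20² = 25 + 400 = 425 ✓

425 = 5² + 20²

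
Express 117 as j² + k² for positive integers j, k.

We need to find integers j, k > 0 such that j² + k² = 117.
Trying j = 6: k² = 117 - 6² = 117 - 36 = 81
k = 9
Check: 6² + 9² = 36 + 81 = 117 ✓

117 = 6² + 9²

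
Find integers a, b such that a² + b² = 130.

We need to find integers a, b > 0 such that a² + b² = 130.
Trying a = 3: b² = 130 - 3² = 130 - 9 = 121
b = 11
Check: 3² + 11² = 9 + 121 = 130 ✓

130 = 3² + 11²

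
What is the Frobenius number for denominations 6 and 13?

For two coprime denominations a and b, the Frobenius number (largest value not representable as a non-negative combination) is ab - a - b.
Here gcd(6, 13) = 1, so they are coprime.
F(6, 13) = 6·13 - 6 - 13 = 78 - 19 = 59

59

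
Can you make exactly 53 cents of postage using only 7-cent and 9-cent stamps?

We need non-negative x, y with 7x + 9y = 53.
gcd(7, 9) = 1 divides 53, so integer solutions exist.
Search for a non-negative one: x = 5 gives 9y = 53 - 35 = 18, so y = 2.
Check: 7·5 + 9·2 = 53 ✓

Yes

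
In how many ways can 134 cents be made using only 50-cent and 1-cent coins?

We need non-negative integers (x, y) with 50x + 1y = 134.
For each x from 0 to 2, check if (134 - 50x) is a non-negative multiple of 1.
Solutions (x, y): (0,134), (1,84), (2,34)
Count: 3

3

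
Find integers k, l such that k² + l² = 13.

We need to find integers k, l > 0 such that k² + l² = 13.
Trying k = 2: l² = 13 - 2² = 13 - 4 = 9
l = 3
Check: 2² + 3² = 4 + 9 = 13 ✓

13 = 2² + 3²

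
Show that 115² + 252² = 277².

Compute a² + b² = 115² + 252² = 13225 + 63504 = 76729
Compute c² = 277² = 76729
Since 76729 = 76729, confirmed.

Yes, it is a Pythagorean triple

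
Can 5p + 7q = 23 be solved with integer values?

Step 1: Compute gcd(5, 7).
gcd(5, 7) = 1

Step 2: Check divisibility.
Does 1 divide 23? 23 = 1 x 23, so yes.

By the theorem on linear Diophantine equations, 5p + 7q = 23 has integer solutions if and only if gcd(5, 7) divides 23. Since 1 | 23, solutions exist.

Yes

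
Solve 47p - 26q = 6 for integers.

Step 1: Check solvability.
gcd(47, 26) = 1
Since 1 divides 6, solutions exist.

Step 2: Apply extended Euclidean algorithm to find gcd.
We find integers such that 47*x0 + 26*y0 = 1

Step 3: Scale the particular solution.
Multiply by 6/1 = 6:
p = 30, q = 54

Step 4: Verify.
47*(30) - 26*(54) = 6 = 6 ✓

p = 30, q = 54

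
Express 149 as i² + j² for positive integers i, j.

We need to find integers i, j > 0 such that i² + j² = 149.
Trying i = 7: j² = 149 - 7² = 149 - 49 = 100
j = 10
Check: 7² + 10² = 49 + 100 = 149 ✓

149 = 7² + 10²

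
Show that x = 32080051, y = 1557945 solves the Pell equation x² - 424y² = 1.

Compute x² = 32080051² = 1029129672162601
Compute 424y² = 424·1557945² = 424·2427192623025 = 1029129672162600
x² - 424y² = 1029129672162601 - 1029129672162600 = 1
Since this equals 1, (32080051, 1557945) is a solution.

Yes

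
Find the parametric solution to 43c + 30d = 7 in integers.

Step 1: Compute gcd(43, 30) = 1.
Since 1 divides 7, solutions exist.

Step 2: Find a particular solution using extended Euclidean algorithm.
We get c₀ = 49, d₀ = -70.
Check: 43*49 + 30*-70 = 7 = 7 ✓

Step 3: Write the general solution.
c = 49 + (30/1)t = 49 + 30t
d = -70 - (43/1)t = -70 - 43t
for any integer t.

c = 49 + 30t, d = -70 - 43t for integer t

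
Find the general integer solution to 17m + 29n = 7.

Step 1: Compute gcd(17, 29) = 1.
Since 1 divides 7, solutions exist.

Step 2: Find a particular solution using extended Euclidean algorithm.
We get m₀ = 84, n₀ = -49.
Check: 17*84 + 29*-49 = 7 = 7 ✓

Step 3: Write the general solution.
m = 84 + (29/1)t = 84 + 29t
n = -49 - (17/1)t = -49 - 17t
for any integer t.

m = 84 + 29t, n = -49 - 17t for integer t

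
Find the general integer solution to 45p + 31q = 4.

Step 1: Compute gcd(45, 31) = 1.
Since 1 divides 4, solutions exist.

Step 2: Find a particular solution using extended Euclidean algorithm.
We get p₀ = -44, q₀ = 64.
Check: 45*-44 + 31*64 = 4 = 4 ✓

Step 3: Write the general solution.
p = -44 + (31/1)t = -44 + 31t
q = 64 - (45/1)t = 64 - 45t
for any integer t.

p = -44 + 31t, q = 64 - 45t for integer t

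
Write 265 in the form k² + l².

We need to find integers k, l > 0 such that k² + l² = 265.
Trying k = 3: l² = 265 - 3² = 265 - 9 = 256
l = 16
Check: 3² + 16² = 9 + 256 = 265 ✓

265 = 3² + 16²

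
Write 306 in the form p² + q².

We need to find integers p, q > 0 such that p² + q² = 306.
Trying p = 9: q² = 306 - 9² = 306 - 81 = 225
q = 15
Check: 9² + 15² = 81 + 225 = 306 ✓

306 = 9² + 15²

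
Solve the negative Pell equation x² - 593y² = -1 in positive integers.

We need x² = 593y² - 1. Try successive y:
y = 1: x² = 593·1² - 1 = 592, not a perfect square
y = 2: x² = 593·2² - 1 = 2371, not a perfect square
y = 3: x² = 593·3² - 1 = 5336, not a perfect square
...
y = 24665: x² = 593·24665² - 1 = 360758799424 = 600632² ✓
Check: 600632² - 593·24665² = 360758799424 - 360758799425 = -1 ✓

x = 600632, y = 24665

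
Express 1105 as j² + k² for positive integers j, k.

We need to find integers j, k > 0 such that j² + k² = 1105.
Trying j = 4: k² = 1105 - 4² = 1105 - 16 = 1089
k = 33
Check: 4² + 33² = 16 + 1089 = 1105 ✓

1105 = 4² + 33²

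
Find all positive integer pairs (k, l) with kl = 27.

The positive divisors of 27 are: 1, 3, 9, 27.
Each divisor d gives the pair (d, 27/d):
(1, 27), (3, 9), (9, 3), (27, 1)

(1, 27), (3, 9), (9, 3), (27, 1)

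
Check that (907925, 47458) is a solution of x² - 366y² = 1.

Compute x² = 907925² = 824327805625
Compute 366y² = 366·47458² = 366·2252261764 = 824327805624
x² - 366y² = 824327805625 - 824327805624 = 1
Since this equals 1, (907925, 47458) is a solution.

Yes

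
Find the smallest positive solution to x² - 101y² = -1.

We need x² = 101y² - 1. Try successive y:
y = 1: x² = 101·1² - 1 = 100 = 10² ✓
Check: 10² - 101·1² = 100 - 101 = -1 ✓

x = 10, y = 1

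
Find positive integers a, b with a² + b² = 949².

We need a² + b² = 949² = 900601.
Trying: 301² + 900² = 90601 + 810000 = 900601 ✓

(301, 900, 949)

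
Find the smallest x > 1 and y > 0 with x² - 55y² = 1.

We seek the smallest positive integers (x, y) with x² - 55y² = 1, i.e., x² = 55y² + 1.
Try successive y values:
y = 1: x² = 55·1² + 1 = 56, not a perfect square
y = 2: x² = 55·2² + 1 = 221, not a perfect square
y = 3: x² = 55·3² + 1 = 496, not a perfect square
... continuing the search (or via continued fractions) ...
y = 12: x² = 55·12² + 1 = 7921, x = 89 ✓

Verify: 89² - 55·12² = 7921 - 7920 = 1 ✓

x = 89, y = 12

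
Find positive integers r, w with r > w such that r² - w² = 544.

Factor: r² - w² = (r+w)(r-w) = 544.
We need two factors of 544 with the same parity.
Use r+w = 272 and r-w = 2 (product 272·2 = 544).
Adding: 2r = 274, so r = 137.
Subtracting: 2w = 270, so w = 135.
Check: 137² - 135² = 18769 - 18225 = 544 ✓

r = 137, w = 135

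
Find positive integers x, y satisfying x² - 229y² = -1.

We need x² = 229y² - 1. Try successive y:
y = 1: x² = 229·1² - 1 = 228, not a perfect square
y = 2: x² = 229·2² - 1 = 915, not a perfect square
y = 3: x² = 229·3² - 1 = 2060, not a perfect square
...
y = 113: x² = 229·113² - 1 = 2924100 = 1710² ✓
Check: 1710² - 229·113² = 2924100 - 2924101 = -1 ✓

x = 1710, y = 113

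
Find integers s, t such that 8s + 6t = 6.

Step 1: Check solvability.
gcd(8, 6) = 2
Since 2 divides 6, solutions exist.

Step 2: Apply extended Euclidean algorithm to find gcd.
We find integers such that 8*x0 + 6*y0 = 2

Step 3: Scale the particular solution.
Multiply by 6/2 = 3:
s = 3, t = -3

Step 4: Verify.
8*(3) + 6*(-3) = 6 = 6 ✓

s = 3, t = -3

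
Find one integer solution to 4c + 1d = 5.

Step 1: Check solvability.
gcd(4, 1) = 1
Since 1 divides 5, solutions exist.

Step 2: Apply extended Euclidean algorithm to find gcd.
We find integers such that 4*x0 + 1*y0 = 1

Step 3: Scale the particular solution.
Multiply by 5/1 = 5:
c = 0, d = 5

Step 4: Verify.
4*(0) + 1*(5) = 5 = 5 ✓

c = 0, d = 5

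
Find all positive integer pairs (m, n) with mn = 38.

The positive divisors of 38 are: 1, 2, 19, 38.
Each divisor d gives the pair (d, 38/d):
(1, 38), (2, 19), (19, 2), (38, 1)

(1, 38), (2, 19), (19, 2), (38, 1)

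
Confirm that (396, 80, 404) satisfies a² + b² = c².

Compute a² + b² = 396² + 80² = 156816 + 6400 = 163216
Compute c² = 404² = 163216
Since 163216 = 163216, confirmed.

Yes, it is a Pythagorean triple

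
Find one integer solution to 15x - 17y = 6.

Step 1: Check solvability.
gcd(15, 17) = 1
Since 1 divides 6, solutions exist.

Step 2: Apply extended Euclidean algorithm to find gcd.
We find integers such that 15*x0 + 17*y0 = 1

Step 3: Scale the particular solution.
Multiply by 6/1 = 6:
x = 48, y = 42

Step 4: Verify.
15*(48) - 17*(42) = 6 = 6 ✓

x = 48, y = 42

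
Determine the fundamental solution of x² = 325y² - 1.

We need x² = 325y² - 1. Try successive y:
y = 1: x² = 325·1² - 1 = 324 = 18² ✓
Check: 18² - 325·1² = 324 - 325 = -1 ✓

x = 18, y = 1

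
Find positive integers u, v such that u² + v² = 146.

Search for u with 146 - u² a perfect square.
u = 5: 146 - 5² = 146 - 25 = 121 = 11² ✓
So u = 5, v = 11.

u = 5, v = 11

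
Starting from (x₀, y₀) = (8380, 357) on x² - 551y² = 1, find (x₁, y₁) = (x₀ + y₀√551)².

Solutions to x² - Dy² = 1 are generated by powers of (x₀ + y₀√D).
The next solution satisfies x₁ + y₁√551 = (x₀ + y₀√551)², giving:
x₁ = x₀² + 551y₀² = 8380² + 551·357² = 70224400 + 70224399 = 140448799
y₁ = 2x₀y₀ = 2·8380·357 = 5983320

Verify: 140448799² - 551·5983320² = 19725865140542401 - 19725865140542400 = 1 ✓

x = 140448799, y = 5983320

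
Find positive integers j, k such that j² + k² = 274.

Search for j with 274 - j² a perfect square.
j = 7: 274 - 7² = 274 - 49 = 225 = 15² ✓
So j = 7, k = 15.

j = 7, k = 15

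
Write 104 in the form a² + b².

We need to find integers a, b > 0 such that a² + b² = 104.
Trying a = 2: b² = 104 - 2² = 104 - 4 = 100
b = 10
Check: 2² + 10² = 4 + 100 = 104 ✓

104 = 2² + 10²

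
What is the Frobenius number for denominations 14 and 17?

For two coprime denominations a and b, the Frobenius number (largest value not representable as a non-negative combination) is ab - a - b.
Here gcd(14, 17) = 1, so they are coprime.
F(14, 17) = 14·17 - 14 - 17 = 238 - 31 = 207

207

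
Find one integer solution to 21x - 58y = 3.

Step 1: Check solvability.
gcd(21, 58) = 1
Since 1 divides 3, solutions exist.

Step 2: Apply extended Euclidean algorithm to find gcd.
We find integers such that 21*x0 + 58*y0 = 1

Step 3: Scale the particular solution.
Multiply by 3/1 = 3:
x = -33, y = -12

Step 4: Verify.
21*(-33) - 58*(-12) = 3 = 3 ✓

x = -33, y = -12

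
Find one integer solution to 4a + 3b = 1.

Step 1: Check solvability.
gcd(4, 3) = 1
Since 1 divides 1, solutions exist.

Step 2: Apply extended Euclidean algorithm to find gcd.
We find integers such that 4*x0 + 3*y0 = 1

Step 3: Scale the particular solution.
Multiply by 1/1 = 1:
a = 1, b = -1

Step 4: Verify.
4*(1) + 3*(-1) = 1 = 1 ✓

a = 1, b = -1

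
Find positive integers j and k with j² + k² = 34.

We need to find integers j, k > 0 such that j² + k² = 34.
Trying j = 3: k² = 34 - 3² = 34 - 9 = 25
k = 5
Check: 3² + 5² = 9 + 25 = 34 ✓

34 = 3² + 5²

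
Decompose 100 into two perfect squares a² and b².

We need to find integers a, b > 0 such that a² + b² = 100.
Trying a = 6: b² = 100 - 6² = 100 - 36 = 64
b = 8
Check: 6² + 8² = 36 + 64 = 100 ✓

100 = 6² + 8²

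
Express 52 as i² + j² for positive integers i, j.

We need to find integers i, j > 0 such that i² + j² = 52.
Trying i = 4: j² = 52 - 4² = 52 - 16 = 36
j = 6
Check: 4² + 6² = 16 + 36 = 52 ✓

52 = 4² + 6²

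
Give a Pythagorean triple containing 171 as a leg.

We need the other leg and hypotenuse such that 171² + x² = c².
Take x = 528, c = 555: 171² + 528² = 29241 + 278784 = 308025 = 555² ✓
Triple: (171, 528, 555)

(171, 528, 555)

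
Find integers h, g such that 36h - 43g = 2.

Step 1: Check solvability.
gcd(36, 43) = 1
Since 1 divides 2, solutions exist.

Step 2: Apply extended Euclidean algorithm to find gcd.
We find integers such that 36*x0 + 43*y0 = 1

Step 3: Scale the particular solution.
Multiply by 2/1 = 2:
h = 12, g = 10

Step 4: Verify.
36*(12) - 43*(10) = 2 = 2 ✓

h = 12, g = 10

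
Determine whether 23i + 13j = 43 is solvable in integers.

Step 1: Compute gcd(23, 13).
gcd(23, 13) = 1

Step 2: Check divisibility.
Does 1 divide 43? 43 = 1 x 43, so yes.

By the theorem on linear Diophantine equations, 23i + 13j = 43 has integer solutions if and only if gcd(23, 13) divides 43. Since 1 | 43, solutions exist.

Yes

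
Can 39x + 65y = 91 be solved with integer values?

Step 1: Compute gcd(39, 65).
gcd(39, 65) = 13

Step 2: Check divisibility.
Does 13 divide 91? 91 = 13 x 7, so yes.

By the theorem on linear Diophantine equations, 39x + 65y = 91 has integer solutions if and only if gcd(39, 65) divides 91. Since 13 | 91, solutions exist.

Yes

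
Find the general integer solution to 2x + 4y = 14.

Step 1: Compute gcd(2, 4) = 2.
Since 2 divides 14, solutions exist.

Step 2: Find a particular solution using extended Euclidean algorithm.
We get x₀ = 7, y₀ = 0.
Check: 2*7 + 4*0 = 14 = 14 ✓

Step 3: Write the general solution.
x = 7 + (4/2)t = 7 + 2t
y = 0 - (2/2)t = 0 - 1t
for any integer t.

x = 7 + 2t, y = 0 - 1t for integer t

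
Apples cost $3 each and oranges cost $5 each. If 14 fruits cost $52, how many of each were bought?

Let a = apples, o = oranges.
a + o = 14
3a + 5o = 52
Substitute o = 14 - a:
3a + 5(14 - a) = 52
(3 - 5)a = 52 - 70
-2a = -18
a = 9, o = 14 - 9 = 5

Apples: 9, Oranges: 5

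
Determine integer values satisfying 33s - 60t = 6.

Step 1: Check solvability.
gcd(33, 60) = 3
Since 3 divides 6, solutions exist.

Step 2: Apply extended Euclidean algorithm to find gcd.
We find integers such that 33*x0 + 60*y0 = 3

Step 3: Scale the particular solution.
Multiply by 6/3 = 2:
s = -18, t = -10

Step 4: Verify.
33*(-18) - 60*(-10) = 6 = 6 ✓

s = -18, t = -10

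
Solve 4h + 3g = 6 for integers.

Step 1: Check solvability.
gcd(4, 3) = 1
Since 1 divides 6, solutions exist.

Step 2: Apply extended Euclidean algorithm to find gcd.
We find integers such that 4*x0 + 3*y0 = 1

Step 3: Scale the particular solution.
Multiply by 6/1 = 6:
h = 6, g = -6

Step 4: Verify.
4*(6) + 3*(-6) = 6 = 6 ✓

h = 6, g = -6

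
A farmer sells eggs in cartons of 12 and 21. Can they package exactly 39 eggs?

We need non-negative a, b with 12a + 21b = 39.
gcd(12, 21) = 3 divides 39, but no a in [0, 3] gives non-negative b.

No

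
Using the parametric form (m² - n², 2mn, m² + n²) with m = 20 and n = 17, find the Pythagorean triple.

a = m² - n² = 20² - 17² = 400 - 289 = 111
b = 2mn = 2·20·17 = 680
c = m² + n² = 400 + 289 = 689
Verify: 111² + 680² = 12321 + 462400 = 474721 = 689² ✓

(111, 680, 689)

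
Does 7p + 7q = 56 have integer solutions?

Step 1: Compute gcd(7, 7).
gcd(7, 7) = 7

Step 2: Check divisibility.
Does 7 divide 56? 56 = 7 x 8, so yes.

By the theorem on linear Diophantine equations, 7p + 7q = 56 has integer solutions if and only if gcd(7, 7) divides 56. Since 7 | 56, solutions exist.

Yes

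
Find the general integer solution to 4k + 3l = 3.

Step 1: Compute gcd(4, 3) = 1.
Since 1 divides 3, solutions exist.

Step 2: Find a particular solution using extended Euclidean algorithm.
We get k₀ = 3, l₀ = -3.
Check: 4*3 + 3*-3 = 3 = 3 ✓

Step 3: Write the general solution.
k = 3 + (3/1)t = 3 + 3t
l = -3 - (4/1)t = -3 - 4t
for any integer t.

k = 3 + 3t, l = -3 - 4t for integer t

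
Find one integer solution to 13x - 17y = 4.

Step 1: Check solvability.
gcd(13, 17) = 1
Since 1 divides 4, solutions exist.

Step 2: Apply extended Euclidean algorithm to find gcd.
We find integers such that 13*x0 + 17*y0 = 1

Step 3: Scale the particular solution.
Multiply by 4/1 = 4:
x = 16, y = 12

Step 4: Verify.
13*(16) - 17*(12) = 4 = 4 ✓

x = 16, y = 12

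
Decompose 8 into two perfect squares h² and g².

We need to find integers h, g > 0 such that h² + g² = 8.
Trying h = 2: g² = 8 - 2² = 8 - 4 = 4
g = 2
Check: 2² + 2² = 4 + 4 = 8 ✓

8 = 2² + 2²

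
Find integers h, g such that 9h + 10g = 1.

Step 1: Check solvability.
gcd(9, 10) = 1
Since 1 divides 1, solutions exist.

Step 2: Apply extended Euclidean algorithm to find gcd.
We find integers such that 9*x0 + 10*y0 = 1

Step 3: Scale the particular solution.
Multiply by 1/1 = 1:
h = -1, g = 1

Step 4: Verify.
9*(-1) + 10*(1) = 1 = 1 ✓

h = -1, g = 1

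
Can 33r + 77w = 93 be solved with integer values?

Step 1: Compute gcd(33, 77).
gcd(33, 77) = 11

Step 2: Check divisibility.
Does 11 divide 93? 93 = 11 x 8 + 5, so no.

By the theorem on linear Diophantine equations, 33r + 77w = 93 has integer solutions if and only if gcd(33, 77) divides 93. Since 11 does not divide 93, no solutions exist.

No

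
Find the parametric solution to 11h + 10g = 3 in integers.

Step 1: Compute gcd(11, 10) = 1.
Since 1 divides 3, solutions exist.

Step 2: Find a particular solution using extended Euclidean algorithm.
We get h₀ = 3, g₀ = -3.
Check: 11*3 + 10*-3 = 3 = 3 ✓

Step 3: Write the general solution.
h = 3 + (10/1)t = 3 + 10t
g = -3 - (11/1)t = -3 - 11t
for any integer t.

h = 3 + 10t, g = -3 - 11t for integer t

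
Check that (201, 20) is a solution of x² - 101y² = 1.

Compute x² = 201² = 40401
Compute 101y² = 101·20² = 101·400 = 40400
x² - 101y² = 40401 - 40400 = 1
Since this equals 1, (201, 20) is a solution.

Yes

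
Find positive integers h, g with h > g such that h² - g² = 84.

Factor: h² - g² = (h+g)(h-g) = 84.
We need two factors of 84 with the same parity.
Use h+g = 42 and h-g = 2 (product 42·2 = 84).
Adding: 2h = 44, so h = 22.
Subtracting: 2g = 40, so g = 20.
Check: 22² - 20² = 484 - 400 = 84 ✓

h = 22, g = 20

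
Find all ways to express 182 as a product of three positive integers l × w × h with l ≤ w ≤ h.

Iterate l from 1 to ⌊182^(1/3)⌋. For each l dividing 182, iterate w ≥ l with w dividing 182/l, and set h = 182/(l·w).
Triples found (5): (1×1×182), (1×2×91), (1×7×26), (1×13×14), (2×7×13)

(1×1×182), (1×2×91), (1×7×26), (1×13×14), (2×7×13)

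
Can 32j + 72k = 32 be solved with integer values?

Step 1: Compute gcd(32, 72).
gcd(32, 72) = 8

Step 2: Check divisibility.
Does 8 divide 32? 32 = 8 x 4, so yes.

By the theorem on linear Diophantine equations, 32j + 72k = 32 has integer solutions if and only if gcd(32, 72) divides 32. Since 8 | 32, solutions exist.

Yes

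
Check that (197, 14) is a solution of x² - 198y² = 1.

Compute x² = 197² = 38809
Compute 198y² = 198·14² = 198·196 = 38808
x² - 198y² = 38809 - 38808 = 1
Since this equals 1, (197, 14) is a solution.

Yes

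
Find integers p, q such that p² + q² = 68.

We need to find integers p, q > 0 such that p² + q² = 68.
Trying p = 2: q² = 68 - 2² = 68 - 4 = 64
q = 8
Check: 2² + 8² = 4 + 64 = 68 ✓

68 = 2² + 8²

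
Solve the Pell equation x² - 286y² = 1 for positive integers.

We seek the smallest positive integers (x, y) with x² - 286y² = 1, i.e., x² = 286y² + 1.
Try successive y values:
y = 1: x² = 286·1² + 1 = 287, not a perfect square
y = 2: x² = 286·2² + 1 = 1145, not a perfect square
y = 3: x² = 286·3² + 1 = 2575, not a perfect square
... continuing the search (or via continued fractions) ...
y = 33222: x² = 286·33222² + 1 = 315658567225, x = 561835 ✓

Verify: 561835² - 286·33222² = 315658567225 - 315658567224 = 1 ✓

x = 561835, y = 33222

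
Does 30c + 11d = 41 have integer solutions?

Step 1: Compute gcd(30, 11).
gcd(30, 11) = 1

Step 2: Check divisibility.
Does 1 divide 41? 41 = 1 x 41, so yes.

By the theorem on linear Diophantine equations, 30c + 11d = 41 has integer solutions if and only if gcd(30, 11) divides 41. Since 1 | 41, solutions exist.

Yes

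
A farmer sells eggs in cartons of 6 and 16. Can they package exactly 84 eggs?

We need non-negative a, b with 6a + 16b = 84.
gcd(6, 16) = 2 divides 84.
Try a = 6: 16b = 84 - 36 = 48, so b = 3.
One way: 6 cartons of 6 and 3 cartons of 16.

Yes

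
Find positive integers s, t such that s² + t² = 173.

Search for s with 173 - s² a perfect square.
s = 2: 173 - 2² = 173 - 4 = 169 = 13² ✓
So s = 2, t = 13.

s = 2, t = 13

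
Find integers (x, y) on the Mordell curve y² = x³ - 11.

Try small integer x values and check whether x³ - 11 is a perfect square.
x = 15: x³ - 11 = 15³ - 11 = 3375 - 11 = 3364
Is 3364 a perfect square? 58² = 3364 ✓
So (x, y) = (15, -58) is a solution.

x = 15, y = -58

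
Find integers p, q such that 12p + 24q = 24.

Step 1: Check solvability.
gcd(12, 24) = 12
Since 12 divides 24, solutions exist.

Step 2: Apply extended Euclidean algorithm to find gcd.
We find integers such that 12*x0 + 24*y0 = 12

Step 3: Scale the particular solution.
Multiply by 24/12 = 2:
p = 2, q = 0

Step 4: Verify.
12*(2) + 24*(0) = 24 = 24 ✓

p = 2, q = 0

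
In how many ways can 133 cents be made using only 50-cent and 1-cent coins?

We need non-negative integers (x, y) with 50x + 1y = 133.
For each x from 0 to 2, check if (133 - 50x) is a non-negative multiple of 1.
Solutions (x, y): (0,133), (1,83), (2,33)
Count: 3

3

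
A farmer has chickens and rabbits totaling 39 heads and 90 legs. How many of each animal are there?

Let c = chickens, r = rabbits.
Heads: c + r = 39
Legs: 2c + 4r = 90
From the first equation, c = 39 - r. Substitute:
2(39 - r) + 4r = 90
78 + 2r = 90
r = (90 - 78)/2 = 6
c = 39 - 6 = 33

Chickens: 33, Rabbits: 6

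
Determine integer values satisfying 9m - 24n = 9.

Step 1: Check solvability.
gcd(9, 24) = 3
Since 3 divides 9, solutions exist.

Step 2: Apply extended Euclidean algorithm to find gcd.
We find integers such that 9*x0 + 24*y0 = 3

Step 3: Scale the particular solution.
Multiply by 9/3 = 3:
m = 9, n = 3

Step 4: Verify.
9*(9) - 24*(3) = 9 = 9 ✓

m = 9, n = 3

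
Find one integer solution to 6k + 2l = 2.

Step 1: Check solvability.
gcd(6, 2) = 2
Since 2 divides 2, solutions exist.

Step 2: Apply extended Euclidean algorithm to find gcd.
We find integers such that 6*x0 + 2*y0 = 2

Step 3: Scale the particular solution.
Multiply by 2/2 = 1:
k = 0, l = 1

Step 4: Verify.
6*(0) + 2*(1) = 2 = 2 ✓

k = 0, l = 1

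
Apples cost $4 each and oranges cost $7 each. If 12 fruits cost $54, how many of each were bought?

Let a = apples, o = oranges.
a + o = 12
4a + 7o = 54
Substitute o = 12 - a:
4a + 7(12 - a) = 54
(4 - 7)a = 54 - 84
-3a = -30
a = 10, o = 12 - 10 = 2

Apples: 10, Oranges: 2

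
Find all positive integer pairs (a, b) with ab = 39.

The positive divisors of 39 are: 1, 3, 13, 39.
Each divisor d gives the pair (d, 39/d):
(1, 39), (3, 13), (13, 3), (39, 1)

(1, 39), (3, 13), (13, 3), (39, 1)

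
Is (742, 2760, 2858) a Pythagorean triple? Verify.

Compute a² + b² = 742² + 2760² = 550564 + 7617600 = 8168164
Compute c² = 2858² = 8168164
Since 8168164 = 8168164, confirmed.

Yes, it is a Pythagorean triple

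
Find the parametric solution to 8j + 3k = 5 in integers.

Step 1: Compute gcd(8, 3) = 1.
Since 1 divides 5, solutions exist.

Step 2: Find a particular solution using extended Euclidean algorithm.
We get j₀ = -5, k₀ = 15.
Check: 8*-5 + 3*15 = 5 = 5 ✓

Step 3: Write the general solution.
j = -5 + (3/1)t = -5 + 3t
k = 15 - (8/1)t = 15 - 8t
for any integer t.

j = -5 + 3t, k = 15 - 8t for integer t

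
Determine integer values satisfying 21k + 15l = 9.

Step 1: Check solvability.
gcd(21, 15) = 3
Since 3 divides 9, solutions exist.

Step 2: Apply extended Euclidean algorithm to find gcd.
We find integers such that 21*x0 + 15*y0 = 3

Step 3: Scale the particular solution.
Multiply by 9/3 = 3:
k = -6, l = 9

Step 4: Verify.
21*(-6) + 15*(9) = 9 = 9 ✓

k = -6, l = 9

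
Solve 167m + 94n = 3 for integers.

Step 1: Check solvability.
gcd(167, 94) = 1
Since 1 divides 3, solutions exist.

Step 2: Apply extended Euclidean algorithm to find gcd.
We find integers such that 167*x0 + 94*y0 = 1

Step 3: Scale the particular solution.
Multiply by 3/1 = 3:
m = -27, n = 48

Step 4: Verify.
167*(-27) + 94*(48) = 3 = 3 ✓

m = -27, n = 48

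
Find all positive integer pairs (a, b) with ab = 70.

The positive divisors of 70 are: 1, 2, 5, 7, 10, 14, 35, 70.
Each divisor d gives the pair (d, 70/d):
(1, 70), (2, 35), (5, 14), (7, 10), (10, 7), (14, 5), (35, 2), (70, 1)

(1, 70), (2, 35), (5, 14), (7, 10), (10, 7), (14, 5), (35, 2), (70, 1)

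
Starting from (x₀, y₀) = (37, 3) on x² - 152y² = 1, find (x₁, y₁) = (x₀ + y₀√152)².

Solutions to x² - Dy² = 1 are generated by powers of (x₀ + y₀√D).
The next solution satisfies x₁ + y₁√152 = (x₀ + y₀√152)², giving:
x₁ = x₀² + 152y₀² = 37² + 152·3² = 1369 + 1368 = 2737
y₁ = 2x₀y₀ = 2·37·3 = 222

Verify: 2737² - 152·222² = 7491169 - 7491168 = 1 ✓

x = 2737, y = 222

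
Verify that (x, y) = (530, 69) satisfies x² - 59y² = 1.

Compute x² = 530² = 280900
Compute 59y² = 59·69² = 59·4761 = 280899
x² - 59y² = 280900 - 280899 = 1
Since this equals 1, (530, 69) is a solution.

Yes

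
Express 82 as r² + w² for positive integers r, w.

We need to find integers r, w > 0 such that r² + w² = 82.
Trying r = 1: w² = 82 - 1² = 82 - 1 = 81
w = 9
Check: 1² + 9² = 1 + 81 = 82 ✓

82 = 1² + 9²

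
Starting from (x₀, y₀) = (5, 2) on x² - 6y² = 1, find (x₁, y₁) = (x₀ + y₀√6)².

Solutions to x² - Dy² = 1 are generated by powers of (x₀ + y₀√D).
The next solution satisfies x₁ + y₁√6 = (x₀ + y₀√6)², giving:
x₁ = x₀² + 6y₀² = 5² + 6·2² = 25 + 24 = 49
y₁ = 2x₀y₀ = 2·5·2 = 20

Verify: 49² - 6·20² = 2401 - 2400 = 1 ✓

x = 49, y = 20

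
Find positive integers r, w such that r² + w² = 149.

Search for r with 149 - r² a perfect square.
r = 7: 149 - 7² = 149 - 49 = 100 = 10² ✓
So r = 7, w = 10.

r = 7, w = 10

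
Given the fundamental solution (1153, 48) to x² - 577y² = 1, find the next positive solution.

Solutions to x² - Dy² = 1 are generated by powers of (x₀ + y₀√D).
The next solution satisfies x₁ + y₁√577 = (x₀ + y₀√577)², giving:
x₁ = x₀² + 577y₀² = 1153² + 577·48² = 1329409 + 1329408 = 2658817
y₁ = 2x₀y₀ = 2·1153·48 = 110688

Verify: 2658817² - 577·110688² = 7069307839489 - 7069307839488 = 1 ✓

x = 2658817, y = 110688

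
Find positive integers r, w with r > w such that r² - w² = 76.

Factor: r² - w² = (r+w)(r-w) = 76.
We need two factors of 76 with the same parity.
Use r+w = 38 and r-w = 2 (product 38·2 = 76).
Adding: 2r = 40, so r = 20.
Subtracting: 2w = 36, so w = 18.
Check: 20² - 18² = 400 - 324 = 76 ✓

r = 20, w = 18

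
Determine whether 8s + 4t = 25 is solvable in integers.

Step 1: Compute gcd(8, 4).
gcd(8, 4) = 4

Step 2: Check divisibility.
Does 4 divide 25? 25 = 4 x 6 + 1, so no.

By the theorem on linear Diophantine equations, 8s + 4t = 25 has integer solutions if and only if gcd(8, 4) divides 25. Since 4 does not divide 25, no solutions exist.

No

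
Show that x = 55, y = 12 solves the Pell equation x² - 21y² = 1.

Compute x² = 55² = 3025
Compute 21y² = 21·12² = 21·144 = 3024
x² - 21y² = 3025 - 3024 = 1
Since this equals 1, (55, 12) is a solution.

Yes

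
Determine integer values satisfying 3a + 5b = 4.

Step 1: Check solvability.
gcd(3, 5) = 1
Since 1 divides 4, solutions exist.

Step 2: Apply extended Euclidean algorithm to find gcd.
We find integers such that 3*x0 + 5*y0 = 1

Step 3: Scale the particular solution.
Multiply by 4/1 = 4:
a = 8, b = -4

Step 4: Verify.
3*(8) + 5*(-4) = 4 = 4 ✓

a = 8, b = -4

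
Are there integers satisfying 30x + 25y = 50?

Step 1: Compute gcd(30, 25).
gcd(30, 25) = 5

Step 2: Check divisibility.
Does 5 divide 50? 50 = 5 x 10, so yes.

By the theorem on linear Diophantine equations, 30x + 25y = 50 has integer solutions if and only if gcd(30, 25) divides 50. Since 5 | 50, solutions exist.

Yes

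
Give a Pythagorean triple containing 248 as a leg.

We need the other leg and hypotenuse such that 248² + x² = c².
Take x = 3840, c = 3848: 248² + 3840² = 61504 + 14745600 = 14807104 = 3848² ✓
Triple: (248, 3840, 3848)

(248, 3840, 3848)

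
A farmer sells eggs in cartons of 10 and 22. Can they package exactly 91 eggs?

We need non-negative a, b with 10a + 22b = 91.
gcd(10, 22) = 2, and 2 does not divide 91.
No integer solutions exist.

No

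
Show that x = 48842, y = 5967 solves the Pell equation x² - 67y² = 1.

Compute x² = 48842² = 2385540964
Compute 67y² = 67·5967² = 67·35605089 = 2385540963
x² - 67y² = 2385540964 - 2385540963 = 1
Since this equals 1, (48842, 5967) is a solution.

Yes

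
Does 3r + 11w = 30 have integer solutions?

Step 1: Compute gcd(3, 11).
gcd(3, 11) = 1

Step 2: Check divisibility.
Does 1 divide 30? 30 = 1 x 30, so yes.

By the theorem on linear Diophantine equations, 3r + 11w = 30 has integer solutions if and only if gcd(3, 11) divides 30. Since 1 | 30, solutions exist.

Yes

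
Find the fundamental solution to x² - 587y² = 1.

We seek the smallest positive integers (x, y) with x² - 587y² = 1, i.e., x² = 587y² + 1.
Try successive y values:
y = 1: x² = 587·1² + 1 = 588, not a perfect square
y = 2: x² = 587·2² + 1 = 2349, not a perfect square
y = 3: x² = 587·3² + 1 = 5284, not a perfect square
... continuing the search (or via continued fractions) ...
y = 78717: x² = 587·78717² + 1 = 3637266894244, x = 1907162 ✓

Verify: 1907162² - 587·78717² = 3637266894244 - 3637266894243 = 1 ✓

x = 1907162, y = 78717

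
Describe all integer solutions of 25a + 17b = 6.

Step 1: Compute gcd(25, 17) = 1.
Since 1 divides 6, solutions exist.

Step 2: Find a particular solution using extended Euclidean algorithm.
We get a₀ = -12, b₀ = 18.
Check: 25*-12 + 17*18 = 6 = 6 ✓

Step 3: Write the general solution.
a = -12 + (17/1)t = -12 + 17t
b = 18 - (25/1)t = 18 - 25t
for any integer t.

a = -12 + 17t, b = 18 - 25t for integer t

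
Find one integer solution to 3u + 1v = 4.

Step 1: Check solvability.
gcd(3, 1) = 1
Since 1 divides 4, solutions exist.

Step 2: Apply extended Euclidean algorithm to find gcd.
We find integers such that 3*x0 + 1*y0 = 1

Step 3: Scale the particular solution.
Multiply by 4/1 = 4:
u = 0, v = 4

Step 4: Verify.
3*(0) + 1*(4) = 4 = 4 ✓

u = 0, v = 4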